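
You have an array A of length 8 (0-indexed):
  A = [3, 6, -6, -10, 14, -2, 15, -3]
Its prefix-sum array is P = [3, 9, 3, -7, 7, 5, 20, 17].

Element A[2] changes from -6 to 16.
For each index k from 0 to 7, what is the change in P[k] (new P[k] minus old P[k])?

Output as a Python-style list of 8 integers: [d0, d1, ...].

Element change: A[2] -6 -> 16, delta = 22
For k < 2: P[k] unchanged, delta_P[k] = 0
For k >= 2: P[k] shifts by exactly 22
Delta array: [0, 0, 22, 22, 22, 22, 22, 22]

Answer: [0, 0, 22, 22, 22, 22, 22, 22]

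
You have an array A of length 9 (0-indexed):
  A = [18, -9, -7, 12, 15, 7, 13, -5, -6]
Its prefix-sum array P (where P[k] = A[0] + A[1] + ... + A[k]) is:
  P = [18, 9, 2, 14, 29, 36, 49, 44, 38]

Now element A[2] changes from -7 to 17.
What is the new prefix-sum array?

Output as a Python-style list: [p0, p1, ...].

Change: A[2] -7 -> 17, delta = 24
P[k] for k < 2: unchanged (A[2] not included)
P[k] for k >= 2: shift by delta = 24
  P[0] = 18 + 0 = 18
  P[1] = 9 + 0 = 9
  P[2] = 2 + 24 = 26
  P[3] = 14 + 24 = 38
  P[4] = 29 + 24 = 53
  P[5] = 36 + 24 = 60
  P[6] = 49 + 24 = 73
  P[7] = 44 + 24 = 68
  P[8] = 38 + 24 = 62

Answer: [18, 9, 26, 38, 53, 60, 73, 68, 62]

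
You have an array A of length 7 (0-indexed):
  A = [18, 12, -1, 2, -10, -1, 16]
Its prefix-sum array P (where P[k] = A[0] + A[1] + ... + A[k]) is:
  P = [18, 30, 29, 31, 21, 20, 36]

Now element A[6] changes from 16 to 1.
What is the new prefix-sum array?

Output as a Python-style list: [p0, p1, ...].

Answer: [18, 30, 29, 31, 21, 20, 21]

Derivation:
Change: A[6] 16 -> 1, delta = -15
P[k] for k < 6: unchanged (A[6] not included)
P[k] for k >= 6: shift by delta = -15
  P[0] = 18 + 0 = 18
  P[1] = 30 + 0 = 30
  P[2] = 29 + 0 = 29
  P[3] = 31 + 0 = 31
  P[4] = 21 + 0 = 21
  P[5] = 20 + 0 = 20
  P[6] = 36 + -15 = 21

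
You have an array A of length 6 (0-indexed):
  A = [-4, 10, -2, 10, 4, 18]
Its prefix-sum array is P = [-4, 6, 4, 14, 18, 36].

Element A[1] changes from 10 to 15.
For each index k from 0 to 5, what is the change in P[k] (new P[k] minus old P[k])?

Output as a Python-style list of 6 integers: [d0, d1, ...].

Answer: [0, 5, 5, 5, 5, 5]

Derivation:
Element change: A[1] 10 -> 15, delta = 5
For k < 1: P[k] unchanged, delta_P[k] = 0
For k >= 1: P[k] shifts by exactly 5
Delta array: [0, 5, 5, 5, 5, 5]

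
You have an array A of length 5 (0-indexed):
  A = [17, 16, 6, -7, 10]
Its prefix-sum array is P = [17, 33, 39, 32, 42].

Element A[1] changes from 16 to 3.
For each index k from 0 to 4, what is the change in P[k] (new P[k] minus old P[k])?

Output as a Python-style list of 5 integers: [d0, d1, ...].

Element change: A[1] 16 -> 3, delta = -13
For k < 1: P[k] unchanged, delta_P[k] = 0
For k >= 1: P[k] shifts by exactly -13
Delta array: [0, -13, -13, -13, -13]

Answer: [0, -13, -13, -13, -13]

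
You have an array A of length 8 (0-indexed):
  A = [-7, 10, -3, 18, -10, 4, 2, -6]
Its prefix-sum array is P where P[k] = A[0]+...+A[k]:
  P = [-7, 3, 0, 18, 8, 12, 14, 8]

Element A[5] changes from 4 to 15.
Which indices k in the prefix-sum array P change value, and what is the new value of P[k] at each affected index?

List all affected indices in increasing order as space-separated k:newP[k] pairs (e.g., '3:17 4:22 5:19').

Answer: 5:23 6:25 7:19

Derivation:
P[k] = A[0] + ... + A[k]
P[k] includes A[5] iff k >= 5
Affected indices: 5, 6, ..., 7; delta = 11
  P[5]: 12 + 11 = 23
  P[6]: 14 + 11 = 25
  P[7]: 8 + 11 = 19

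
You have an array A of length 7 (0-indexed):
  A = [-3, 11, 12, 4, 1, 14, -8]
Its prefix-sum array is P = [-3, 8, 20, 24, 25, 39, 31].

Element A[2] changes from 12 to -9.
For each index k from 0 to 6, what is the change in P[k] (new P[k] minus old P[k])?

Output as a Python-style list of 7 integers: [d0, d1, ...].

Element change: A[2] 12 -> -9, delta = -21
For k < 2: P[k] unchanged, delta_P[k] = 0
For k >= 2: P[k] shifts by exactly -21
Delta array: [0, 0, -21, -21, -21, -21, -21]

Answer: [0, 0, -21, -21, -21, -21, -21]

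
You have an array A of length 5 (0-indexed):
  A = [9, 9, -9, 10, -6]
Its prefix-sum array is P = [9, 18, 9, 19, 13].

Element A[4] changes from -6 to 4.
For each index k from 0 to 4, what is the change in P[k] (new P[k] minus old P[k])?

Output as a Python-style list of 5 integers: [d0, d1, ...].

Answer: [0, 0, 0, 0, 10]

Derivation:
Element change: A[4] -6 -> 4, delta = 10
For k < 4: P[k] unchanged, delta_P[k] = 0
For k >= 4: P[k] shifts by exactly 10
Delta array: [0, 0, 0, 0, 10]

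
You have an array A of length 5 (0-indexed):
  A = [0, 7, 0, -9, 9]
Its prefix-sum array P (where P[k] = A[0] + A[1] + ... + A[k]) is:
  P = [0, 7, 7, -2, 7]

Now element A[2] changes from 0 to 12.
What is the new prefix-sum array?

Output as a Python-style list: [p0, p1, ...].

Answer: [0, 7, 19, 10, 19]

Derivation:
Change: A[2] 0 -> 12, delta = 12
P[k] for k < 2: unchanged (A[2] not included)
P[k] for k >= 2: shift by delta = 12
  P[0] = 0 + 0 = 0
  P[1] = 7 + 0 = 7
  P[2] = 7 + 12 = 19
  P[3] = -2 + 12 = 10
  P[4] = 7 + 12 = 19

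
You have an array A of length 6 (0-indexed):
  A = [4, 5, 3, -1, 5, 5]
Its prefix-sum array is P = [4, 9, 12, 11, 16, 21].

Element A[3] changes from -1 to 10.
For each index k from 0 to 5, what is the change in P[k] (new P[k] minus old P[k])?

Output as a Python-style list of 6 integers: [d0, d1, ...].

Element change: A[3] -1 -> 10, delta = 11
For k < 3: P[k] unchanged, delta_P[k] = 0
For k >= 3: P[k] shifts by exactly 11
Delta array: [0, 0, 0, 11, 11, 11]

Answer: [0, 0, 0, 11, 11, 11]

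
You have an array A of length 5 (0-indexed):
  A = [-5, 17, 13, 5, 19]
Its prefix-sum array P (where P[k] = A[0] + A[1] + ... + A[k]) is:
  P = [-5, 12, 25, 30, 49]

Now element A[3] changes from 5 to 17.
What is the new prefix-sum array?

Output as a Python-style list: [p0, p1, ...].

Answer: [-5, 12, 25, 42, 61]

Derivation:
Change: A[3] 5 -> 17, delta = 12
P[k] for k < 3: unchanged (A[3] not included)
P[k] for k >= 3: shift by delta = 12
  P[0] = -5 + 0 = -5
  P[1] = 12 + 0 = 12
  P[2] = 25 + 0 = 25
  P[3] = 30 + 12 = 42
  P[4] = 49 + 12 = 61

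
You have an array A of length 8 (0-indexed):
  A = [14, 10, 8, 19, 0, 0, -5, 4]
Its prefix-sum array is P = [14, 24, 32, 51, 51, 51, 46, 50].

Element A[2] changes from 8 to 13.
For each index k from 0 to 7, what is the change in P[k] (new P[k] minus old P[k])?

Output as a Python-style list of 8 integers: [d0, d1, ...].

Answer: [0, 0, 5, 5, 5, 5, 5, 5]

Derivation:
Element change: A[2] 8 -> 13, delta = 5
For k < 2: P[k] unchanged, delta_P[k] = 0
For k >= 2: P[k] shifts by exactly 5
Delta array: [0, 0, 5, 5, 5, 5, 5, 5]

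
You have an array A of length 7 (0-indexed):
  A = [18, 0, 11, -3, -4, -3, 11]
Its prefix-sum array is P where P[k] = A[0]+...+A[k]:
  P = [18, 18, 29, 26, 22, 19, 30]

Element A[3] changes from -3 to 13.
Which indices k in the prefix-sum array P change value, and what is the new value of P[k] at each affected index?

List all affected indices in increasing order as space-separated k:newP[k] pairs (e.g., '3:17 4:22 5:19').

Answer: 3:42 4:38 5:35 6:46

Derivation:
P[k] = A[0] + ... + A[k]
P[k] includes A[3] iff k >= 3
Affected indices: 3, 4, ..., 6; delta = 16
  P[3]: 26 + 16 = 42
  P[4]: 22 + 16 = 38
  P[5]: 19 + 16 = 35
  P[6]: 30 + 16 = 46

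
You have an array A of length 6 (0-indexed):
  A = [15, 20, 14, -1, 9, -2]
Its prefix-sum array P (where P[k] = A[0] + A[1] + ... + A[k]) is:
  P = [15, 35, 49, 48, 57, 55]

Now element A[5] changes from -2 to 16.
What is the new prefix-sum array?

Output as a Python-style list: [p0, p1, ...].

Change: A[5] -2 -> 16, delta = 18
P[k] for k < 5: unchanged (A[5] not included)
P[k] for k >= 5: shift by delta = 18
  P[0] = 15 + 0 = 15
  P[1] = 35 + 0 = 35
  P[2] = 49 + 0 = 49
  P[3] = 48 + 0 = 48
  P[4] = 57 + 0 = 57
  P[5] = 55 + 18 = 73

Answer: [15, 35, 49, 48, 57, 73]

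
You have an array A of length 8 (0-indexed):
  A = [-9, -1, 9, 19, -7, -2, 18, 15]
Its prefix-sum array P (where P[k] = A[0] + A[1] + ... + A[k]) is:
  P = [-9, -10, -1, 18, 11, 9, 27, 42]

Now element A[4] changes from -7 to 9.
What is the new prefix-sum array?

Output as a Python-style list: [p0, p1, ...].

Change: A[4] -7 -> 9, delta = 16
P[k] for k < 4: unchanged (A[4] not included)
P[k] for k >= 4: shift by delta = 16
  P[0] = -9 + 0 = -9
  P[1] = -10 + 0 = -10
  P[2] = -1 + 0 = -1
  P[3] = 18 + 0 = 18
  P[4] = 11 + 16 = 27
  P[5] = 9 + 16 = 25
  P[6] = 27 + 16 = 43
  P[7] = 42 + 16 = 58

Answer: [-9, -10, -1, 18, 27, 25, 43, 58]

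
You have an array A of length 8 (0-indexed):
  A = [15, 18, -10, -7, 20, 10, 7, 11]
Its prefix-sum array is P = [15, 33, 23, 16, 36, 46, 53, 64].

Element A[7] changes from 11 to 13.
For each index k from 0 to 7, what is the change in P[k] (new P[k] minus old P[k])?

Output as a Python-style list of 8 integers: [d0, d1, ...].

Element change: A[7] 11 -> 13, delta = 2
For k < 7: P[k] unchanged, delta_P[k] = 0
For k >= 7: P[k] shifts by exactly 2
Delta array: [0, 0, 0, 0, 0, 0, 0, 2]

Answer: [0, 0, 0, 0, 0, 0, 0, 2]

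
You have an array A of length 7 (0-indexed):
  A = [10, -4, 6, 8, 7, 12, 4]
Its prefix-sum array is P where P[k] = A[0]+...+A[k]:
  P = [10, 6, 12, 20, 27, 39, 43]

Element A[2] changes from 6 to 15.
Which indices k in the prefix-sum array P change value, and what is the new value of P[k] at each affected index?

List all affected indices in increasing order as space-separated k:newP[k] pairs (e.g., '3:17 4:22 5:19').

P[k] = A[0] + ... + A[k]
P[k] includes A[2] iff k >= 2
Affected indices: 2, 3, ..., 6; delta = 9
  P[2]: 12 + 9 = 21
  P[3]: 20 + 9 = 29
  P[4]: 27 + 9 = 36
  P[5]: 39 + 9 = 48
  P[6]: 43 + 9 = 52

Answer: 2:21 3:29 4:36 5:48 6:52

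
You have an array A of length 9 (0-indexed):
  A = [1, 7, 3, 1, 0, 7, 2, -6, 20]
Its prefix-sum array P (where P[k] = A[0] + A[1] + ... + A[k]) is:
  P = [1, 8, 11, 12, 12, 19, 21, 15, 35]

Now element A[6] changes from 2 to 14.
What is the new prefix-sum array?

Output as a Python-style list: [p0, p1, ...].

Change: A[6] 2 -> 14, delta = 12
P[k] for k < 6: unchanged (A[6] not included)
P[k] for k >= 6: shift by delta = 12
  P[0] = 1 + 0 = 1
  P[1] = 8 + 0 = 8
  P[2] = 11 + 0 = 11
  P[3] = 12 + 0 = 12
  P[4] = 12 + 0 = 12
  P[5] = 19 + 0 = 19
  P[6] = 21 + 12 = 33
  P[7] = 15 + 12 = 27
  P[8] = 35 + 12 = 47

Answer: [1, 8, 11, 12, 12, 19, 33, 27, 47]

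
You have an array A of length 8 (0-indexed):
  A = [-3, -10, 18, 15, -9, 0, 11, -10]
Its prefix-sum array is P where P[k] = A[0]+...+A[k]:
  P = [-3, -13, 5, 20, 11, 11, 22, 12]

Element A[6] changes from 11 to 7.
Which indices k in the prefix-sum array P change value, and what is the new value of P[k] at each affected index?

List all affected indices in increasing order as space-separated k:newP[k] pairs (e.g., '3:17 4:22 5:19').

Answer: 6:18 7:8

Derivation:
P[k] = A[0] + ... + A[k]
P[k] includes A[6] iff k >= 6
Affected indices: 6, 7, ..., 7; delta = -4
  P[6]: 22 + -4 = 18
  P[7]: 12 + -4 = 8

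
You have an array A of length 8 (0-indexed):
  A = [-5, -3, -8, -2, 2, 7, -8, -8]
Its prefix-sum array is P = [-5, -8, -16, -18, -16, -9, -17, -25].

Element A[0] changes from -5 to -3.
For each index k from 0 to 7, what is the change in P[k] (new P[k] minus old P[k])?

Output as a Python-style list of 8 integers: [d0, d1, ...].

Element change: A[0] -5 -> -3, delta = 2
For k < 0: P[k] unchanged, delta_P[k] = 0
For k >= 0: P[k] shifts by exactly 2
Delta array: [2, 2, 2, 2, 2, 2, 2, 2]

Answer: [2, 2, 2, 2, 2, 2, 2, 2]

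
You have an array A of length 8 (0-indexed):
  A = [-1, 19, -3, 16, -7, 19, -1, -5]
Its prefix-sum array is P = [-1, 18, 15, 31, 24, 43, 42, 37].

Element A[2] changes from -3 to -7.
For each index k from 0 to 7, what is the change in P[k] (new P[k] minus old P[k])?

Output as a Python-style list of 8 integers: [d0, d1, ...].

Element change: A[2] -3 -> -7, delta = -4
For k < 2: P[k] unchanged, delta_P[k] = 0
For k >= 2: P[k] shifts by exactly -4
Delta array: [0, 0, -4, -4, -4, -4, -4, -4]

Answer: [0, 0, -4, -4, -4, -4, -4, -4]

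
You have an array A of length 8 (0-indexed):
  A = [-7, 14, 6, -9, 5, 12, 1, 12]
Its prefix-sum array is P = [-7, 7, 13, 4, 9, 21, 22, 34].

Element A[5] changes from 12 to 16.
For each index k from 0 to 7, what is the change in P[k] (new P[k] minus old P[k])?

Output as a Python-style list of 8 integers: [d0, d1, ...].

Element change: A[5] 12 -> 16, delta = 4
For k < 5: P[k] unchanged, delta_P[k] = 0
For k >= 5: P[k] shifts by exactly 4
Delta array: [0, 0, 0, 0, 0, 4, 4, 4]

Answer: [0, 0, 0, 0, 0, 4, 4, 4]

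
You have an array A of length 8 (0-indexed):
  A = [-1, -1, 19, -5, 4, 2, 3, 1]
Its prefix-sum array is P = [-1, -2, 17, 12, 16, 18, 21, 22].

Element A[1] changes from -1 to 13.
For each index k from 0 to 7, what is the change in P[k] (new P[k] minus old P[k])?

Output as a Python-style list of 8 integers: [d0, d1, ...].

Answer: [0, 14, 14, 14, 14, 14, 14, 14]

Derivation:
Element change: A[1] -1 -> 13, delta = 14
For k < 1: P[k] unchanged, delta_P[k] = 0
For k >= 1: P[k] shifts by exactly 14
Delta array: [0, 14, 14, 14, 14, 14, 14, 14]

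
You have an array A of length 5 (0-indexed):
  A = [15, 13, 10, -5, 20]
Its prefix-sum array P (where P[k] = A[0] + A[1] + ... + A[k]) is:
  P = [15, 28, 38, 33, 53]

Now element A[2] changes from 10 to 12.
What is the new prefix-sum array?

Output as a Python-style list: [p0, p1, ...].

Change: A[2] 10 -> 12, delta = 2
P[k] for k < 2: unchanged (A[2] not included)
P[k] for k >= 2: shift by delta = 2
  P[0] = 15 + 0 = 15
  P[1] = 28 + 0 = 28
  P[2] = 38 + 2 = 40
  P[3] = 33 + 2 = 35
  P[4] = 53 + 2 = 55

Answer: [15, 28, 40, 35, 55]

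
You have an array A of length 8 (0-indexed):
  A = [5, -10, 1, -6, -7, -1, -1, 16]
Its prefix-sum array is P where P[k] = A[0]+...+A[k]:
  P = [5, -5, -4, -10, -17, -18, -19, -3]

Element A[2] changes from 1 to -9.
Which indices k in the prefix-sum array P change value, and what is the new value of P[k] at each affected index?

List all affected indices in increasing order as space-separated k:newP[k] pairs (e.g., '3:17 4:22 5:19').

P[k] = A[0] + ... + A[k]
P[k] includes A[2] iff k >= 2
Affected indices: 2, 3, ..., 7; delta = -10
  P[2]: -4 + -10 = -14
  P[3]: -10 + -10 = -20
  P[4]: -17 + -10 = -27
  P[5]: -18 + -10 = -28
  P[6]: -19 + -10 = -29
  P[7]: -3 + -10 = -13

Answer: 2:-14 3:-20 4:-27 5:-28 6:-29 7:-13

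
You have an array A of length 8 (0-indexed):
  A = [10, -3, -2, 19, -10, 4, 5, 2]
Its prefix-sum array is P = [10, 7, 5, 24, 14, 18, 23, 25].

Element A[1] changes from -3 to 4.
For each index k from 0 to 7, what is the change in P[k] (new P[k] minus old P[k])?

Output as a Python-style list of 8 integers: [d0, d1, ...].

Answer: [0, 7, 7, 7, 7, 7, 7, 7]

Derivation:
Element change: A[1] -3 -> 4, delta = 7
For k < 1: P[k] unchanged, delta_P[k] = 0
For k >= 1: P[k] shifts by exactly 7
Delta array: [0, 7, 7, 7, 7, 7, 7, 7]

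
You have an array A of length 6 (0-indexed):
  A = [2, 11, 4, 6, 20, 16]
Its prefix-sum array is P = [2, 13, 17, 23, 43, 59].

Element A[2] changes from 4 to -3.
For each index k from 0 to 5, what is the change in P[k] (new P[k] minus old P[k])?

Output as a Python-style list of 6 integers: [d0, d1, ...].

Answer: [0, 0, -7, -7, -7, -7]

Derivation:
Element change: A[2] 4 -> -3, delta = -7
For k < 2: P[k] unchanged, delta_P[k] = 0
For k >= 2: P[k] shifts by exactly -7
Delta array: [0, 0, -7, -7, -7, -7]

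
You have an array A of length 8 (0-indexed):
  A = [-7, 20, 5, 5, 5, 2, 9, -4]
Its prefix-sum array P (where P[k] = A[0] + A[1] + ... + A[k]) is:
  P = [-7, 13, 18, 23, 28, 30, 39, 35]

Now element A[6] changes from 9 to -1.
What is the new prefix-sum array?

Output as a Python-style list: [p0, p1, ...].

Change: A[6] 9 -> -1, delta = -10
P[k] for k < 6: unchanged (A[6] not included)
P[k] for k >= 6: shift by delta = -10
  P[0] = -7 + 0 = -7
  P[1] = 13 + 0 = 13
  P[2] = 18 + 0 = 18
  P[3] = 23 + 0 = 23
  P[4] = 28 + 0 = 28
  P[5] = 30 + 0 = 30
  P[6] = 39 + -10 = 29
  P[7] = 35 + -10 = 25

Answer: [-7, 13, 18, 23, 28, 30, 29, 25]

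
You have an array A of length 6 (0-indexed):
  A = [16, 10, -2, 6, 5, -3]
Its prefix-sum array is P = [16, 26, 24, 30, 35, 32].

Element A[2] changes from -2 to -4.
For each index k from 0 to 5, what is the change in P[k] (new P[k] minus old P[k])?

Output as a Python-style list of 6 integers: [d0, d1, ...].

Element change: A[2] -2 -> -4, delta = -2
For k < 2: P[k] unchanged, delta_P[k] = 0
For k >= 2: P[k] shifts by exactly -2
Delta array: [0, 0, -2, -2, -2, -2]

Answer: [0, 0, -2, -2, -2, -2]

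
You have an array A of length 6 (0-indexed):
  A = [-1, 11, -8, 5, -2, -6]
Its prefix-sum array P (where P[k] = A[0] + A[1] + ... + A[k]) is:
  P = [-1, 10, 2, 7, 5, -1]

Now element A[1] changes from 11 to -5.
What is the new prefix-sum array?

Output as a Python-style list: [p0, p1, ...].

Change: A[1] 11 -> -5, delta = -16
P[k] for k < 1: unchanged (A[1] not included)
P[k] for k >= 1: shift by delta = -16
  P[0] = -1 + 0 = -1
  P[1] = 10 + -16 = -6
  P[2] = 2 + -16 = -14
  P[3] = 7 + -16 = -9
  P[4] = 5 + -16 = -11
  P[5] = -1 + -16 = -17

Answer: [-1, -6, -14, -9, -11, -17]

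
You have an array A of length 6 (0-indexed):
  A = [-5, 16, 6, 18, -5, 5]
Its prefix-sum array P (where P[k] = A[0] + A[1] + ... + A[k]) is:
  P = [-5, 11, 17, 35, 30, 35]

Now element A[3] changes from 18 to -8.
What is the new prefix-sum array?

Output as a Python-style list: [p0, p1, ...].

Change: A[3] 18 -> -8, delta = -26
P[k] for k < 3: unchanged (A[3] not included)
P[k] for k >= 3: shift by delta = -26
  P[0] = -5 + 0 = -5
  P[1] = 11 + 0 = 11
  P[2] = 17 + 0 = 17
  P[3] = 35 + -26 = 9
  P[4] = 30 + -26 = 4
  P[5] = 35 + -26 = 9

Answer: [-5, 11, 17, 9, 4, 9]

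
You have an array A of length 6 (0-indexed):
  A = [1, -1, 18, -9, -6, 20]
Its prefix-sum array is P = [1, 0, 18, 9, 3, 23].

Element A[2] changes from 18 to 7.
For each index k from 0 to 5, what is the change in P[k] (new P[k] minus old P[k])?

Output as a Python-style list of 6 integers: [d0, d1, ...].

Answer: [0, 0, -11, -11, -11, -11]

Derivation:
Element change: A[2] 18 -> 7, delta = -11
For k < 2: P[k] unchanged, delta_P[k] = 0
For k >= 2: P[k] shifts by exactly -11
Delta array: [0, 0, -11, -11, -11, -11]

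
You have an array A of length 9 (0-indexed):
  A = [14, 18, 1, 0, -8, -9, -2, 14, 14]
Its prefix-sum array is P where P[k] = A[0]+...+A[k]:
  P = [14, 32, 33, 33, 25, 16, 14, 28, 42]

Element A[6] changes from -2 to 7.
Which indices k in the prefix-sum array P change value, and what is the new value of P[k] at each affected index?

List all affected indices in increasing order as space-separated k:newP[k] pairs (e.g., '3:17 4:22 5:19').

P[k] = A[0] + ... + A[k]
P[k] includes A[6] iff k >= 6
Affected indices: 6, 7, ..., 8; delta = 9
  P[6]: 14 + 9 = 23
  P[7]: 28 + 9 = 37
  P[8]: 42 + 9 = 51

Answer: 6:23 7:37 8:51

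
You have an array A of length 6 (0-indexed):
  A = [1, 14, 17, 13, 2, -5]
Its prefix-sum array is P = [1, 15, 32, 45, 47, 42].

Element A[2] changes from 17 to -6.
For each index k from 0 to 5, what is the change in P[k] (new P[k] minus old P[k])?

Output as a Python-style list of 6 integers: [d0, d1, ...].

Element change: A[2] 17 -> -6, delta = -23
For k < 2: P[k] unchanged, delta_P[k] = 0
For k >= 2: P[k] shifts by exactly -23
Delta array: [0, 0, -23, -23, -23, -23]

Answer: [0, 0, -23, -23, -23, -23]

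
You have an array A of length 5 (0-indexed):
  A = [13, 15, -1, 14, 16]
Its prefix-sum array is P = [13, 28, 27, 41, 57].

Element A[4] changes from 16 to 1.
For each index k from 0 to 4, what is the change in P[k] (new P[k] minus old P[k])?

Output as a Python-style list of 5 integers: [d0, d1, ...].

Element change: A[4] 16 -> 1, delta = -15
For k < 4: P[k] unchanged, delta_P[k] = 0
For k >= 4: P[k] shifts by exactly -15
Delta array: [0, 0, 0, 0, -15]

Answer: [0, 0, 0, 0, -15]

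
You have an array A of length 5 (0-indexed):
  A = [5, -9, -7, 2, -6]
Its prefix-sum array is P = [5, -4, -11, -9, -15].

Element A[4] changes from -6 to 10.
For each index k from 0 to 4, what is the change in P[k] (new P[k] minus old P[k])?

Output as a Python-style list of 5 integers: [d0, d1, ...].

Answer: [0, 0, 0, 0, 16]

Derivation:
Element change: A[4] -6 -> 10, delta = 16
For k < 4: P[k] unchanged, delta_P[k] = 0
For k >= 4: P[k] shifts by exactly 16
Delta array: [0, 0, 0, 0, 16]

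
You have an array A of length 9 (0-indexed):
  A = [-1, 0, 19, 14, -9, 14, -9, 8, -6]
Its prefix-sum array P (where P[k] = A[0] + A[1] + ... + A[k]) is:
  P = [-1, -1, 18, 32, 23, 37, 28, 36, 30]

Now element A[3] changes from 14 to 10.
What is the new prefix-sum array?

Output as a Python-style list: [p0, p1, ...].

Change: A[3] 14 -> 10, delta = -4
P[k] for k < 3: unchanged (A[3] not included)
P[k] for k >= 3: shift by delta = -4
  P[0] = -1 + 0 = -1
  P[1] = -1 + 0 = -1
  P[2] = 18 + 0 = 18
  P[3] = 32 + -4 = 28
  P[4] = 23 + -4 = 19
  P[5] = 37 + -4 = 33
  P[6] = 28 + -4 = 24
  P[7] = 36 + -4 = 32
  P[8] = 30 + -4 = 26

Answer: [-1, -1, 18, 28, 19, 33, 24, 32, 26]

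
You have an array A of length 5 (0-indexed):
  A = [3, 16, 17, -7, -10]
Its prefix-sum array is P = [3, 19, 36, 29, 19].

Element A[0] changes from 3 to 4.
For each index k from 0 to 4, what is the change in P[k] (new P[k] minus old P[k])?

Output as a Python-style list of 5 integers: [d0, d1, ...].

Element change: A[0] 3 -> 4, delta = 1
For k < 0: P[k] unchanged, delta_P[k] = 0
For k >= 0: P[k] shifts by exactly 1
Delta array: [1, 1, 1, 1, 1]

Answer: [1, 1, 1, 1, 1]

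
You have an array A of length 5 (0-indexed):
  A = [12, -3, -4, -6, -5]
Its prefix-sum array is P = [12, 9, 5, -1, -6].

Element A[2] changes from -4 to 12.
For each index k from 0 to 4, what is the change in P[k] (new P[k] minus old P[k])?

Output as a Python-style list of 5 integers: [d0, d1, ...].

Answer: [0, 0, 16, 16, 16]

Derivation:
Element change: A[2] -4 -> 12, delta = 16
For k < 2: P[k] unchanged, delta_P[k] = 0
For k >= 2: P[k] shifts by exactly 16
Delta array: [0, 0, 16, 16, 16]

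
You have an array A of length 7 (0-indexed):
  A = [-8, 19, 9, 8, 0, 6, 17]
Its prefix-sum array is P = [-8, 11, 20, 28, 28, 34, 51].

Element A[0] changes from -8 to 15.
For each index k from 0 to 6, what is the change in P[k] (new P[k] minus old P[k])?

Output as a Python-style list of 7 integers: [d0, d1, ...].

Answer: [23, 23, 23, 23, 23, 23, 23]

Derivation:
Element change: A[0] -8 -> 15, delta = 23
For k < 0: P[k] unchanged, delta_P[k] = 0
For k >= 0: P[k] shifts by exactly 23
Delta array: [23, 23, 23, 23, 23, 23, 23]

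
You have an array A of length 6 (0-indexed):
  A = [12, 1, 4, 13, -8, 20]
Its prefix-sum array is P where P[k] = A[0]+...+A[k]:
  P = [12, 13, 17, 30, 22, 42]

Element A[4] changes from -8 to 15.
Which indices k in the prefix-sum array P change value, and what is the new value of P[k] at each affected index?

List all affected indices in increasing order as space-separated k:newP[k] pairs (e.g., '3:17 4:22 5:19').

Answer: 4:45 5:65

Derivation:
P[k] = A[0] + ... + A[k]
P[k] includes A[4] iff k >= 4
Affected indices: 4, 5, ..., 5; delta = 23
  P[4]: 22 + 23 = 45
  P[5]: 42 + 23 = 65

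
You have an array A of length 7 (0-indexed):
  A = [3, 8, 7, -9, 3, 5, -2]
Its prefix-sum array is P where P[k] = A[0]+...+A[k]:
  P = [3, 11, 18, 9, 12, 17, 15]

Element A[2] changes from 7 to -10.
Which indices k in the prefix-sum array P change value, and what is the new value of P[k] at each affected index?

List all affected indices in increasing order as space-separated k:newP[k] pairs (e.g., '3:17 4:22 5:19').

Answer: 2:1 3:-8 4:-5 5:0 6:-2

Derivation:
P[k] = A[0] + ... + A[k]
P[k] includes A[2] iff k >= 2
Affected indices: 2, 3, ..., 6; delta = -17
  P[2]: 18 + -17 = 1
  P[3]: 9 + -17 = -8
  P[4]: 12 + -17 = -5
  P[5]: 17 + -17 = 0
  P[6]: 15 + -17 = -2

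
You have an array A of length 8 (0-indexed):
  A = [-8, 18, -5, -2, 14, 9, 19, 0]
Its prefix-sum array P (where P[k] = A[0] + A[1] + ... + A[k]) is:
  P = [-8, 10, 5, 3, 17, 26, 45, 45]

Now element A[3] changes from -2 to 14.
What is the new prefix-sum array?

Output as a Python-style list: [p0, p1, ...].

Answer: [-8, 10, 5, 19, 33, 42, 61, 61]

Derivation:
Change: A[3] -2 -> 14, delta = 16
P[k] for k < 3: unchanged (A[3] not included)
P[k] for k >= 3: shift by delta = 16
  P[0] = -8 + 0 = -8
  P[1] = 10 + 0 = 10
  P[2] = 5 + 0 = 5
  P[3] = 3 + 16 = 19
  P[4] = 17 + 16 = 33
  P[5] = 26 + 16 = 42
  P[6] = 45 + 16 = 61
  P[7] = 45 + 16 = 61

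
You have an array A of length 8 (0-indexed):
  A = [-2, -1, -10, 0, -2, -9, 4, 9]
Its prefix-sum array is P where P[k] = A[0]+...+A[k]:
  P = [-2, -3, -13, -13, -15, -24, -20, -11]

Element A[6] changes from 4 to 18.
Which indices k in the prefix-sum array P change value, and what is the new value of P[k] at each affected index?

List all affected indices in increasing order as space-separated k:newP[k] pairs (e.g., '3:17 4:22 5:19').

Answer: 6:-6 7:3

Derivation:
P[k] = A[0] + ... + A[k]
P[k] includes A[6] iff k >= 6
Affected indices: 6, 7, ..., 7; delta = 14
  P[6]: -20 + 14 = -6
  P[7]: -11 + 14 = 3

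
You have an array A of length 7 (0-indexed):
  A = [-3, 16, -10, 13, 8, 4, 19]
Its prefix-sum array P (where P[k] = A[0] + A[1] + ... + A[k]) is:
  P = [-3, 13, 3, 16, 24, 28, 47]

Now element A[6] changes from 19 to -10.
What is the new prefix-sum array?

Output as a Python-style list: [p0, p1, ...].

Answer: [-3, 13, 3, 16, 24, 28, 18]

Derivation:
Change: A[6] 19 -> -10, delta = -29
P[k] for k < 6: unchanged (A[6] not included)
P[k] for k >= 6: shift by delta = -29
  P[0] = -3 + 0 = -3
  P[1] = 13 + 0 = 13
  P[2] = 3 + 0 = 3
  P[3] = 16 + 0 = 16
  P[4] = 24 + 0 = 24
  P[5] = 28 + 0 = 28
  P[6] = 47 + -29 = 18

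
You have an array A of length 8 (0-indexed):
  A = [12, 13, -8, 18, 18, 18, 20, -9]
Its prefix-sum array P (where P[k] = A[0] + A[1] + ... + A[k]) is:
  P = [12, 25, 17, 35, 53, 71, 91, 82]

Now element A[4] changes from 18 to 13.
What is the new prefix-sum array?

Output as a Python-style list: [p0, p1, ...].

Change: A[4] 18 -> 13, delta = -5
P[k] for k < 4: unchanged (A[4] not included)
P[k] for k >= 4: shift by delta = -5
  P[0] = 12 + 0 = 12
  P[1] = 25 + 0 = 25
  P[2] = 17 + 0 = 17
  P[3] = 35 + 0 = 35
  P[4] = 53 + -5 = 48
  P[5] = 71 + -5 = 66
  P[6] = 91 + -5 = 86
  P[7] = 82 + -5 = 77

Answer: [12, 25, 17, 35, 48, 66, 86, 77]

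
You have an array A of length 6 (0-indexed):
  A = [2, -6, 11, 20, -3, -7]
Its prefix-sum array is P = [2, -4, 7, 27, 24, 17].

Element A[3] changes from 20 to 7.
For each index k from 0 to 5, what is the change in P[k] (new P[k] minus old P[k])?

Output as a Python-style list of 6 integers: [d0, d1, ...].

Answer: [0, 0, 0, -13, -13, -13]

Derivation:
Element change: A[3] 20 -> 7, delta = -13
For k < 3: P[k] unchanged, delta_P[k] = 0
For k >= 3: P[k] shifts by exactly -13
Delta array: [0, 0, 0, -13, -13, -13]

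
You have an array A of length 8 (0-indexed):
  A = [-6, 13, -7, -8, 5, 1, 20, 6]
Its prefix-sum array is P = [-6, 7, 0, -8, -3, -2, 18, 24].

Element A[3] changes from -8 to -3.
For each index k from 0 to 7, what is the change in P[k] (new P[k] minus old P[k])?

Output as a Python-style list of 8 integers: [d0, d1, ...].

Element change: A[3] -8 -> -3, delta = 5
For k < 3: P[k] unchanged, delta_P[k] = 0
For k >= 3: P[k] shifts by exactly 5
Delta array: [0, 0, 0, 5, 5, 5, 5, 5]

Answer: [0, 0, 0, 5, 5, 5, 5, 5]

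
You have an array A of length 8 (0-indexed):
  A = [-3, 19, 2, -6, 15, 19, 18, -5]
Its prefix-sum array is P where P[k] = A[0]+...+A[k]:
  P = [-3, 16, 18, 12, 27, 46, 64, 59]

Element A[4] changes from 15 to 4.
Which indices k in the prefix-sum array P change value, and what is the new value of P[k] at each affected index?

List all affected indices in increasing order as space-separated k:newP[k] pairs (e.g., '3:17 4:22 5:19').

Answer: 4:16 5:35 6:53 7:48

Derivation:
P[k] = A[0] + ... + A[k]
P[k] includes A[4] iff k >= 4
Affected indices: 4, 5, ..., 7; delta = -11
  P[4]: 27 + -11 = 16
  P[5]: 46 + -11 = 35
  P[6]: 64 + -11 = 53
  P[7]: 59 + -11 = 48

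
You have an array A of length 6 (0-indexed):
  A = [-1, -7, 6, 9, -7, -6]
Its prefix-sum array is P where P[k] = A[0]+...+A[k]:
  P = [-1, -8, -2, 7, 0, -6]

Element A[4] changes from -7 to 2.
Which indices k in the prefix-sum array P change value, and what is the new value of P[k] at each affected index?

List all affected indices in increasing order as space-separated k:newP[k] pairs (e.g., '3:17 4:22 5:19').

Answer: 4:9 5:3

Derivation:
P[k] = A[0] + ... + A[k]
P[k] includes A[4] iff k >= 4
Affected indices: 4, 5, ..., 5; delta = 9
  P[4]: 0 + 9 = 9
  P[5]: -6 + 9 = 3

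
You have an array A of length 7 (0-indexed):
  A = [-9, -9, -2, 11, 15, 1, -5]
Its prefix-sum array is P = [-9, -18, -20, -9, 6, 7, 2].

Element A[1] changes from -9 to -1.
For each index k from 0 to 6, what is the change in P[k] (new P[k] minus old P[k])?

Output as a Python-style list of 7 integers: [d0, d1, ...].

Answer: [0, 8, 8, 8, 8, 8, 8]

Derivation:
Element change: A[1] -9 -> -1, delta = 8
For k < 1: P[k] unchanged, delta_P[k] = 0
For k >= 1: P[k] shifts by exactly 8
Delta array: [0, 8, 8, 8, 8, 8, 8]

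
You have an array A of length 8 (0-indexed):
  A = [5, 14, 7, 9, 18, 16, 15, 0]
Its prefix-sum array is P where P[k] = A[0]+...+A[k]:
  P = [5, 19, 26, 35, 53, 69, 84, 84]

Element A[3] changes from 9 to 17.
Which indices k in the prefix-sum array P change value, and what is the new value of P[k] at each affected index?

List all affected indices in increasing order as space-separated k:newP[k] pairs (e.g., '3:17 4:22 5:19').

P[k] = A[0] + ... + A[k]
P[k] includes A[3] iff k >= 3
Affected indices: 3, 4, ..., 7; delta = 8
  P[3]: 35 + 8 = 43
  P[4]: 53 + 8 = 61
  P[5]: 69 + 8 = 77
  P[6]: 84 + 8 = 92
  P[7]: 84 + 8 = 92

Answer: 3:43 4:61 5:77 6:92 7:92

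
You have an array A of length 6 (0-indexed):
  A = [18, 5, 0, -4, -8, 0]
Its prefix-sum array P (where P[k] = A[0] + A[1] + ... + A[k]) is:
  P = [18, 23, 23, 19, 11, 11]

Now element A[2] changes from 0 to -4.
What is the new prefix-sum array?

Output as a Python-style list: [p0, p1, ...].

Answer: [18, 23, 19, 15, 7, 7]

Derivation:
Change: A[2] 0 -> -4, delta = -4
P[k] for k < 2: unchanged (A[2] not included)
P[k] for k >= 2: shift by delta = -4
  P[0] = 18 + 0 = 18
  P[1] = 23 + 0 = 23
  P[2] = 23 + -4 = 19
  P[3] = 19 + -4 = 15
  P[4] = 11 + -4 = 7
  P[5] = 11 + -4 = 7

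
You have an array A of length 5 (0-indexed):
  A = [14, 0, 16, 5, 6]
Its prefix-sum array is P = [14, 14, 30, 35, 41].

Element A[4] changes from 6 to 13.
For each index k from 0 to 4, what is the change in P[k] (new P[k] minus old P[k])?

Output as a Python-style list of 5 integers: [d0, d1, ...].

Element change: A[4] 6 -> 13, delta = 7
For k < 4: P[k] unchanged, delta_P[k] = 0
For k >= 4: P[k] shifts by exactly 7
Delta array: [0, 0, 0, 0, 7]

Answer: [0, 0, 0, 0, 7]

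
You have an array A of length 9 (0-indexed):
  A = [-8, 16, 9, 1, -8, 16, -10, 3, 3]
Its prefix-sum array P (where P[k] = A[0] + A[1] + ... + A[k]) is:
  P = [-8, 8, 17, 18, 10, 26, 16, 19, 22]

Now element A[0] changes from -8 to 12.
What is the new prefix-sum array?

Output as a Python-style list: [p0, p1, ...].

Change: A[0] -8 -> 12, delta = 20
P[k] for k < 0: unchanged (A[0] not included)
P[k] for k >= 0: shift by delta = 20
  P[0] = -8 + 20 = 12
  P[1] = 8 + 20 = 28
  P[2] = 17 + 20 = 37
  P[3] = 18 + 20 = 38
  P[4] = 10 + 20 = 30
  P[5] = 26 + 20 = 46
  P[6] = 16 + 20 = 36
  P[7] = 19 + 20 = 39
  P[8] = 22 + 20 = 42

Answer: [12, 28, 37, 38, 30, 46, 36, 39, 42]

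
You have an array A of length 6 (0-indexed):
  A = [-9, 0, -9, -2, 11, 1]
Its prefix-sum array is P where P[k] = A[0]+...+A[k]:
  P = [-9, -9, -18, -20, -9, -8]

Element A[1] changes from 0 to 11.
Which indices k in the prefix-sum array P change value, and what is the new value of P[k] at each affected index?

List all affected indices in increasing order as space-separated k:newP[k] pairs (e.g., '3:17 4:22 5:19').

Answer: 1:2 2:-7 3:-9 4:2 5:3

Derivation:
P[k] = A[0] + ... + A[k]
P[k] includes A[1] iff k >= 1
Affected indices: 1, 2, ..., 5; delta = 11
  P[1]: -9 + 11 = 2
  P[2]: -18 + 11 = -7
  P[3]: -20 + 11 = -9
  P[4]: -9 + 11 = 2
  P[5]: -8 + 11 = 3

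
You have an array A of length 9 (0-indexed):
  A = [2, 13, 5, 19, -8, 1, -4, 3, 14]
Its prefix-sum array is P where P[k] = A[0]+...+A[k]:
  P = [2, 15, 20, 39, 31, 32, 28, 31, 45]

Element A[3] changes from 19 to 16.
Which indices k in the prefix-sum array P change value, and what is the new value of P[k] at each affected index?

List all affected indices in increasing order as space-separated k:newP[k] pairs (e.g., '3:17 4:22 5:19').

Answer: 3:36 4:28 5:29 6:25 7:28 8:42

Derivation:
P[k] = A[0] + ... + A[k]
P[k] includes A[3] iff k >= 3
Affected indices: 3, 4, ..., 8; delta = -3
  P[3]: 39 + -3 = 36
  P[4]: 31 + -3 = 28
  P[5]: 32 + -3 = 29
  P[6]: 28 + -3 = 25
  P[7]: 31 + -3 = 28
  P[8]: 45 + -3 = 42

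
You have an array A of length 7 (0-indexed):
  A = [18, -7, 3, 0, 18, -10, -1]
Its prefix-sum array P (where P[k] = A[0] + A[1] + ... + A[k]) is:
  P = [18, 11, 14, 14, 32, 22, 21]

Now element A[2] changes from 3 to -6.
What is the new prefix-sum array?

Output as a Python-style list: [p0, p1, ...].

Answer: [18, 11, 5, 5, 23, 13, 12]

Derivation:
Change: A[2] 3 -> -6, delta = -9
P[k] for k < 2: unchanged (A[2] not included)
P[k] for k >= 2: shift by delta = -9
  P[0] = 18 + 0 = 18
  P[1] = 11 + 0 = 11
  P[2] = 14 + -9 = 5
  P[3] = 14 + -9 = 5
  P[4] = 32 + -9 = 23
  P[5] = 22 + -9 = 13
  P[6] = 21 + -9 = 12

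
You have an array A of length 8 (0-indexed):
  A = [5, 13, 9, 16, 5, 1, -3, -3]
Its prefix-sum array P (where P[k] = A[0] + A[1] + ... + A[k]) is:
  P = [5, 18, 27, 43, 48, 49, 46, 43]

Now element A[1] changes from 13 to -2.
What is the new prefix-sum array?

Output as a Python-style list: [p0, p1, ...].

Change: A[1] 13 -> -2, delta = -15
P[k] for k < 1: unchanged (A[1] not included)
P[k] for k >= 1: shift by delta = -15
  P[0] = 5 + 0 = 5
  P[1] = 18 + -15 = 3
  P[2] = 27 + -15 = 12
  P[3] = 43 + -15 = 28
  P[4] = 48 + -15 = 33
  P[5] = 49 + -15 = 34
  P[6] = 46 + -15 = 31
  P[7] = 43 + -15 = 28

Answer: [5, 3, 12, 28, 33, 34, 31, 28]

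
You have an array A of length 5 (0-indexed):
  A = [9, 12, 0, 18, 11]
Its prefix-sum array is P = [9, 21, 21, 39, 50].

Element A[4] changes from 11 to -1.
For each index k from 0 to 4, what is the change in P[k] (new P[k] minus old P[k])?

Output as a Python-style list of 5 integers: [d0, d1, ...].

Answer: [0, 0, 0, 0, -12]

Derivation:
Element change: A[4] 11 -> -1, delta = -12
For k < 4: P[k] unchanged, delta_P[k] = 0
For k >= 4: P[k] shifts by exactly -12
Delta array: [0, 0, 0, 0, -12]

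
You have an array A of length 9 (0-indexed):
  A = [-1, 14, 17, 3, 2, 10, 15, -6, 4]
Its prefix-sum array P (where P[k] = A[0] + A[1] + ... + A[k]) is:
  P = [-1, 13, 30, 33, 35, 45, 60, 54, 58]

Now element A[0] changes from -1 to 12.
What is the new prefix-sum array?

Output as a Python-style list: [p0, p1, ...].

Answer: [12, 26, 43, 46, 48, 58, 73, 67, 71]

Derivation:
Change: A[0] -1 -> 12, delta = 13
P[k] for k < 0: unchanged (A[0] not included)
P[k] for k >= 0: shift by delta = 13
  P[0] = -1 + 13 = 12
  P[1] = 13 + 13 = 26
  P[2] = 30 + 13 = 43
  P[3] = 33 + 13 = 46
  P[4] = 35 + 13 = 48
  P[5] = 45 + 13 = 58
  P[6] = 60 + 13 = 73
  P[7] = 54 + 13 = 67
  P[8] = 58 + 13 = 71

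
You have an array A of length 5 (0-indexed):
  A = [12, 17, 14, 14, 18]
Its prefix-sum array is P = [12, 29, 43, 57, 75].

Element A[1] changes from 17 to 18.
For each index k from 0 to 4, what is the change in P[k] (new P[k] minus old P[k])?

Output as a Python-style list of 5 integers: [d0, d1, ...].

Answer: [0, 1, 1, 1, 1]

Derivation:
Element change: A[1] 17 -> 18, delta = 1
For k < 1: P[k] unchanged, delta_P[k] = 0
For k >= 1: P[k] shifts by exactly 1
Delta array: [0, 1, 1, 1, 1]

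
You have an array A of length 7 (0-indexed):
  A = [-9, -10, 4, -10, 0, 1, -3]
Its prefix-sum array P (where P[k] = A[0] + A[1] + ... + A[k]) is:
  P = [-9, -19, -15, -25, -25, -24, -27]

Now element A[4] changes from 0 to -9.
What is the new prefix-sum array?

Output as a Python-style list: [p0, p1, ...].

Answer: [-9, -19, -15, -25, -34, -33, -36]

Derivation:
Change: A[4] 0 -> -9, delta = -9
P[k] for k < 4: unchanged (A[4] not included)
P[k] for k >= 4: shift by delta = -9
  P[0] = -9 + 0 = -9
  P[1] = -19 + 0 = -19
  P[2] = -15 + 0 = -15
  P[3] = -25 + 0 = -25
  P[4] = -25 + -9 = -34
  P[5] = -24 + -9 = -33
  P[6] = -27 + -9 = -36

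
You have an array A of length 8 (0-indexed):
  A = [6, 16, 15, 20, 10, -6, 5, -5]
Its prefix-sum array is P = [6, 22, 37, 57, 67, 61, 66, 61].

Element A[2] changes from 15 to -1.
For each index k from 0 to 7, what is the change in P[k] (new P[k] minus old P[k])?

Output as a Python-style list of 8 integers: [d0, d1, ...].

Answer: [0, 0, -16, -16, -16, -16, -16, -16]

Derivation:
Element change: A[2] 15 -> -1, delta = -16
For k < 2: P[k] unchanged, delta_P[k] = 0
For k >= 2: P[k] shifts by exactly -16
Delta array: [0, 0, -16, -16, -16, -16, -16, -16]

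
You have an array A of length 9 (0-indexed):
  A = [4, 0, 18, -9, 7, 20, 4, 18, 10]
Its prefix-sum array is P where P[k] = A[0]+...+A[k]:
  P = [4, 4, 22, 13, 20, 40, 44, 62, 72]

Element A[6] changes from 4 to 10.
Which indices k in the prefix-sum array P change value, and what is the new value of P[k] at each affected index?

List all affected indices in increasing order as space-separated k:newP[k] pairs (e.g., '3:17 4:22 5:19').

P[k] = A[0] + ... + A[k]
P[k] includes A[6] iff k >= 6
Affected indices: 6, 7, ..., 8; delta = 6
  P[6]: 44 + 6 = 50
  P[7]: 62 + 6 = 68
  P[8]: 72 + 6 = 78

Answer: 6:50 7:68 8:78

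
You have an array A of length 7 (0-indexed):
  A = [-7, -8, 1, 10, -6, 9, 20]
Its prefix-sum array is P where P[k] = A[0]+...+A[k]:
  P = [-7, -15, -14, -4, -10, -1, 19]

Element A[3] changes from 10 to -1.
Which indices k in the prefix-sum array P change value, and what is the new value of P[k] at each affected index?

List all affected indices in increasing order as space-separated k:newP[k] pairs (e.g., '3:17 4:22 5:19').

Answer: 3:-15 4:-21 5:-12 6:8

Derivation:
P[k] = A[0] + ... + A[k]
P[k] includes A[3] iff k >= 3
Affected indices: 3, 4, ..., 6; delta = -11
  P[3]: -4 + -11 = -15
  P[4]: -10 + -11 = -21
  P[5]: -1 + -11 = -12
  P[6]: 19 + -11 = 8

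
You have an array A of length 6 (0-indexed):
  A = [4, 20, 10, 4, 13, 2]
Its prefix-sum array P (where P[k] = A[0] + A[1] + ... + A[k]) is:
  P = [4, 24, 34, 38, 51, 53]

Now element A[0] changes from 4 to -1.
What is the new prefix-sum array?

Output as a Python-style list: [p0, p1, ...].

Change: A[0] 4 -> -1, delta = -5
P[k] for k < 0: unchanged (A[0] not included)
P[k] for k >= 0: shift by delta = -5
  P[0] = 4 + -5 = -1
  P[1] = 24 + -5 = 19
  P[2] = 34 + -5 = 29
  P[3] = 38 + -5 = 33
  P[4] = 51 + -5 = 46
  P[5] = 53 + -5 = 48

Answer: [-1, 19, 29, 33, 46, 48]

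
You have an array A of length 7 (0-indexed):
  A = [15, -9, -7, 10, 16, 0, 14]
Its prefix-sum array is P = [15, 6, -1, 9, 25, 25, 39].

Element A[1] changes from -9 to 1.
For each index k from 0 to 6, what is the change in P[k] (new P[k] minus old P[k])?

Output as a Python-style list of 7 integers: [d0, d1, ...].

Element change: A[1] -9 -> 1, delta = 10
For k < 1: P[k] unchanged, delta_P[k] = 0
For k >= 1: P[k] shifts by exactly 10
Delta array: [0, 10, 10, 10, 10, 10, 10]

Answer: [0, 10, 10, 10, 10, 10, 10]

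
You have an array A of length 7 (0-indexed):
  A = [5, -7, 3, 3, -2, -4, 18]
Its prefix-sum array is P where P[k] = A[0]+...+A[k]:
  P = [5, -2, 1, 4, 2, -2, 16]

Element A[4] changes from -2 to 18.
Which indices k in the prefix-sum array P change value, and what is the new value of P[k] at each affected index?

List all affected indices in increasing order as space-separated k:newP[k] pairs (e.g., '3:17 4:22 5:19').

P[k] = A[0] + ... + A[k]
P[k] includes A[4] iff k >= 4
Affected indices: 4, 5, ..., 6; delta = 20
  P[4]: 2 + 20 = 22
  P[5]: -2 + 20 = 18
  P[6]: 16 + 20 = 36

Answer: 4:22 5:18 6:36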